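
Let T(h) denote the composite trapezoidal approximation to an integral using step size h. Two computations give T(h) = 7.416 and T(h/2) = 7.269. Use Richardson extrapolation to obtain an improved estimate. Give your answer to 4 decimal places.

7.2200

R = (4·T(h/2) − T(h)) / 3 = (4·7.269 − 7.416)/3 = (21.660)/3 = 7.2200.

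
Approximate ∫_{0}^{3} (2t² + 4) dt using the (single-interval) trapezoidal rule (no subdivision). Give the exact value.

39

T = (b−a)/2 · [f(0) + f(3)] = 1.5·[4 + 22] = 39.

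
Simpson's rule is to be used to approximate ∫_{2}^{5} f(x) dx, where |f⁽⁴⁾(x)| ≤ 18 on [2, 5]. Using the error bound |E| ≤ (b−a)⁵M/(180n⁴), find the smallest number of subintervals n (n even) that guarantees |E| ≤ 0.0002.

20

Need 4374/(180n⁴) ≤ 0.0002.
n⁴ ≥ 4374/(180·0.0002) = 121500 ⇒ n ≥ 18.6700, so the smallest even n is 20. (n must be even for Simpson's rule.)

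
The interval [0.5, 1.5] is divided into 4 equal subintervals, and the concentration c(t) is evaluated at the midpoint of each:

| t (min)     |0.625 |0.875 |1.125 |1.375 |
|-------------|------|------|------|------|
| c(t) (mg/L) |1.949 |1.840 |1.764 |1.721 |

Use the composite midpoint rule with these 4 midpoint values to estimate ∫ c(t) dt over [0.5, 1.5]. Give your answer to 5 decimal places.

h = 0.25, n = 4.
h·[y(m₁) + y(m₂) + y(m₃) + y(m₄)] = 0.25·(7.274) = 1.81850.

1.81850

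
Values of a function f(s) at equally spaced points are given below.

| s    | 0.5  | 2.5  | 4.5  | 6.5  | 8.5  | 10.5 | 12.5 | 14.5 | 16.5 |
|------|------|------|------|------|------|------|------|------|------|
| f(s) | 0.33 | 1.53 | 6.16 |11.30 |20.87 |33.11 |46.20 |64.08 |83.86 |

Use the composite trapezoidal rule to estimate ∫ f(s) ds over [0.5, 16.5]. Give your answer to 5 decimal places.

h = 2, n = 8.
(h/2)·[y₀ + 2y₁ + 2y₂ + 2y₃ + 2y₄ + 2y₅ + 2y₆ + 2y₇ + y₈] = 1·(450.69) = 450.69000.

450.69000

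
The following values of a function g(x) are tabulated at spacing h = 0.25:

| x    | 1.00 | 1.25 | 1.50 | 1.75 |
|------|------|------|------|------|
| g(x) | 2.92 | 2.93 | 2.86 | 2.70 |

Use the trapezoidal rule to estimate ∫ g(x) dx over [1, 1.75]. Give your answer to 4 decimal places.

2.1500

h = 0.25, n = 3.
(h/2)·[y₀ + 2y₁ + 2y₂ + y₃] = 0.125·(17.20) = 2.1500.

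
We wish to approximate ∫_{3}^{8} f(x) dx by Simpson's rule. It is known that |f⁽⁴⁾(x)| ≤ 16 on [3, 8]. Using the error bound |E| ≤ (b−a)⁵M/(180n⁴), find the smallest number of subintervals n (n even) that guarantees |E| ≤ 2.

4

Need 50000/(180n⁴) ≤ 2.
n⁴ ≥ 50000/(180·2) = 138.889 ⇒ n ≥ 3.4329, so the smallest even n is 4. (n must be even for Simpson's rule.)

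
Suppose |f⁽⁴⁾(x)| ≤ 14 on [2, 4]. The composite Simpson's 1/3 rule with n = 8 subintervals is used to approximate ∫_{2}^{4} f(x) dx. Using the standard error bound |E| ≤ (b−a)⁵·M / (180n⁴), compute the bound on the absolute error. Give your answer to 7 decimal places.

|E| ≤ (2)⁵·14 / (180·8⁴) = 448/737280 = 0.0006076.

0.0006076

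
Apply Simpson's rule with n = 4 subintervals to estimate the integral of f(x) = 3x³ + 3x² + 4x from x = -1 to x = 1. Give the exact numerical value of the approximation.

h = (1 − (-1))/4 = 0.5.
Nodes x₀,…,x₄ = -1, -0.5, 0, 0.5, 1.
f(x) = 3x³ + 3x² + 4x: f₀=-4, f₁=-1.625, f₂=0, f₃=3.125, f₄=10.
(h/3)·[f₀ + 4f₁ + 2f₂ + 4f₃ + f₄] = 0.166667·(12) = 2.

2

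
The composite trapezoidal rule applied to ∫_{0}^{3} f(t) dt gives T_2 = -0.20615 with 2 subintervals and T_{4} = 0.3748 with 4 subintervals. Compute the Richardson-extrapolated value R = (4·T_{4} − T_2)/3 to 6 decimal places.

0.568450

R = (4·T_{4} − T_2) / 3 = (4·0.3748 − (-0.20615))/3 = (1.70535)/3 = 0.568450.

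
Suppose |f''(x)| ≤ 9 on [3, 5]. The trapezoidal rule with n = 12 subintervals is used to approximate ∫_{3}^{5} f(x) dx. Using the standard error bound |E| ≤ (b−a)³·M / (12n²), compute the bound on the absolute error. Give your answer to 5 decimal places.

|E| ≤ (2)³·9 / (12·12²) = 72/1728 = 0.04167.

0.04167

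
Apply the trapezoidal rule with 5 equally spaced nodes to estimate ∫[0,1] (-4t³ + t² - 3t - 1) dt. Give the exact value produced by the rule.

-3.21875

h = (1 − 0)/4 = 0.25.
Nodes t₀,…,t₄ = 0, 0.25, 0.5, 0.75, 1.
f(t) = -4t³ + t² - 3t - 1: f₀=-1, f₁=-1.75, f₂=-2.75, f₃=-4.375, f₄=-7.
(h/2)·[f₀ + 2f₁ + 2f₂ + 2f₃ + f₄] = 0.125·(-25.75) = -3.21875.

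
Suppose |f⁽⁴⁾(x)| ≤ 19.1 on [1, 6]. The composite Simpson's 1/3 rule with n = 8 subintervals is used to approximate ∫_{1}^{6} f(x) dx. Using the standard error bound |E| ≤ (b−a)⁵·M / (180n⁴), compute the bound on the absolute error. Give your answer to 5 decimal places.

0.08096

|E| ≤ (5)⁵·19.1 / (180·8⁴) = 59687.5/737280 = 0.08096.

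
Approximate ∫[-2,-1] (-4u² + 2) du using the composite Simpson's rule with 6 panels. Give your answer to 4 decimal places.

-7.3333

h = (-1 − (-2))/6 = 0.166667.
Nodes u₀,…,u₆ = -2, -1.833333, -1.666667, -1.5, -1.333333, -1.166667, -1.
f(u) = -4u² + 2: f₀=-14, f₁=-11.444444, f₂=-9.111111, f₃=-7, f₄=-5.111111, f₅=-3.444444, f₆=-2.
(h/3)·[f₀ + 4f₁ + 2f₂ + 4f₃ + 2f₄ + 4f₅ + f₆] = 0.055556·(-132) = -7.3333.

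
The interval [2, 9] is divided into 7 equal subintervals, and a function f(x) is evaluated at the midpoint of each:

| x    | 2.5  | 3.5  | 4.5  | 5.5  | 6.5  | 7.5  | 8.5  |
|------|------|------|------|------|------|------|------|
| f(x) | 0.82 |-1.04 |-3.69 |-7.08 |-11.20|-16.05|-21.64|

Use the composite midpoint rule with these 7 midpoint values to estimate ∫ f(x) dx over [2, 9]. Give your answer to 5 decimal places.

-59.88000

h = 1, n = 7.
h·[y(m₁) + y(m₂) + y(m₃) + y(m₄) + y(m₅) + y(m₆) + y(m₇)] = 1·(-59.88) = -59.88000.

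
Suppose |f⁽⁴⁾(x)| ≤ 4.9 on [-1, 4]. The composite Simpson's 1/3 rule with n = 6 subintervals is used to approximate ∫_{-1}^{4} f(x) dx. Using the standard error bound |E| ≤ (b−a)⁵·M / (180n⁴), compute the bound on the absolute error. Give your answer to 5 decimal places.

0.06564

|E| ≤ (5)⁵·4.9 / (180·6⁴) = 15312.5/233280 = 0.06564.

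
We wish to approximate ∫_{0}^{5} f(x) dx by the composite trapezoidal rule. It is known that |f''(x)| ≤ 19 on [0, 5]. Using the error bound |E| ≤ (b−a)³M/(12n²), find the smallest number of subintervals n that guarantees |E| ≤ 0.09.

Need 2375/(12n²) ≤ 0.09.
n² ≥ 2375/(12·0.09) = 2199.07 ⇒ n ≥ 46.8943, so the smallest n is 47.

47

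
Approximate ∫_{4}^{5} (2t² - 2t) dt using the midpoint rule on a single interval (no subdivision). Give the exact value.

M = (b−a)·f(4.5) = 1·(31.5) = 31.5.

31.5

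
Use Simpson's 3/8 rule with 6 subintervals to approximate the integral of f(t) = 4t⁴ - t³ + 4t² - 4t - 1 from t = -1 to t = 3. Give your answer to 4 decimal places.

h = (3 − (-1))/6 = 0.666667.
Nodes t₀,…,t₆ = -1, -0.333333, 0.333333, 1, 1.666667, 2.333333, 3.
f(t) = 4t⁴ - t³ + 4t² - 4t - 1: f₀=12, f₁=0.864198, f₂=-1.876543, f₃=2, f₄=29.679012, f₅=117.308642, f₆=320.
(3h/8)·[f₀ + 3f₁ + 3f₂ + 2f₃ + 3f₄ + 3f₅ + f₆] = 0.25·(773.925926) = 193.4815.

193.4815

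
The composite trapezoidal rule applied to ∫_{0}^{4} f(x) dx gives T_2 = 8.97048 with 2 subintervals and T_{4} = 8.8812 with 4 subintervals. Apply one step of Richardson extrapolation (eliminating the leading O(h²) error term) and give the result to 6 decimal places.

8.851440

R = (4·T_{4} − T_2) / 3 = (4·8.8812 − 8.97048)/3 = (26.55432)/3 = 8.851440.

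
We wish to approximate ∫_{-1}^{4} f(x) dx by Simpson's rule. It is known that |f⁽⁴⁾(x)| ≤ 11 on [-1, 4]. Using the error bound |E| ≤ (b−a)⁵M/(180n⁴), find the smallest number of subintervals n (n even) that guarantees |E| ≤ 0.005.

Need 34375/(180n⁴) ≤ 0.005.
n⁴ ≥ 34375/(180·0.005) = 38194.4 ⇒ n ≥ 13.9798, so the smallest even n is 14. (n must be even for Simpson's rule.)

14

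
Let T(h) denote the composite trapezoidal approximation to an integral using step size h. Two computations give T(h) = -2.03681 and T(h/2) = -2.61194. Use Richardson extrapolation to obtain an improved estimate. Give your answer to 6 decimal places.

R = (4·T(h/2) − T(h)) / 3 = (4·(-2.61194) − (-2.03681))/3 = (-8.41095)/3 = -2.803650.

-2.803650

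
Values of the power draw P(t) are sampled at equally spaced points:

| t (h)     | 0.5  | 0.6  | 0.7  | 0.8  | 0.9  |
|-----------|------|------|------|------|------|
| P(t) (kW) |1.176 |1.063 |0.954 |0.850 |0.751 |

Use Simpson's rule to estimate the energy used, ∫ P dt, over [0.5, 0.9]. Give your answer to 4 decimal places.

h = 0.1, n = 4.
(h/3)·[y₀ + 4y₁ + 2y₂ + 4y₃ + y₄] = 0.033333·(11.487) = 0.3829.

0.3829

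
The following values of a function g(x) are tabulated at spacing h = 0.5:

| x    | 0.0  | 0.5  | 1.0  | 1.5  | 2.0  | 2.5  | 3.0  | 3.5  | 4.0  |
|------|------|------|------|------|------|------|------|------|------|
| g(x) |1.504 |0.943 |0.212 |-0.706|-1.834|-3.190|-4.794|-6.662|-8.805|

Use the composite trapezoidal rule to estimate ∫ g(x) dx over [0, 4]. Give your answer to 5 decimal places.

h = 0.5, n = 8.
(h/2)·[y₀ + 2y₁ + 2y₂ + 2y₃ + 2y₄ + 2y₅ + 2y₆ + 2y₇ + y₈] = 0.25·(-39.363) = -9.84075.

-9.84075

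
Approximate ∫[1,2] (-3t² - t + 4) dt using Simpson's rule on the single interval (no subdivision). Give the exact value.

S = (b−a)/6 · [f(1) + 4f(1.5) + f(2)] = 0.166667·[0 + 4·(-4.25) + (-10)] = -4.5.

-4.5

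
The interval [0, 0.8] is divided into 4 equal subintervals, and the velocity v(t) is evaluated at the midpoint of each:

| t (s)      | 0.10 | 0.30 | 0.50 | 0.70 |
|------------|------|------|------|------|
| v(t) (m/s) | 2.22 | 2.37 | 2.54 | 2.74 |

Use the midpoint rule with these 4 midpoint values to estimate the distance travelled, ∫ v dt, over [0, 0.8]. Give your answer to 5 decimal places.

1.97400

h = 0.2, n = 4.
h·[y(m₁) + y(m₂) + y(m₃) + y(m₄)] = 0.2·(9.87) = 1.97400.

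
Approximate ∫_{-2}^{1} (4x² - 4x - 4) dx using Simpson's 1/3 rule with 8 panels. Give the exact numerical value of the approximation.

h = (1 − (-2))/8 = 0.375.
Nodes x₀,…,x₈ = -2, -1.625, -1.25, -0.875, -0.5, -0.125, 0.25, 0.625, 1.
f(x) = 4x² - 4x - 4: f₀=20, f₁=13.0625, f₂=7.25, f₃=2.5625, f₄=-1, f₅=-3.4375, f₆=-4.75, f₇=-4.9375, f₈=-4.
(h/3)·[f₀ + 4f₁ + 2f₂ + 4f₃ + 2f₄ + 4f₅ + 2f₆ + 4f₇ + f₈] = 0.125·(48) = 6.

6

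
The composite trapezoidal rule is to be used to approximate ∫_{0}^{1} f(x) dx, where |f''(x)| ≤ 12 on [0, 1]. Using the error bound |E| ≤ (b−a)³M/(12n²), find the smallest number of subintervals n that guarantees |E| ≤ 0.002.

Need 12/(12n²) ≤ 0.002.
n² ≥ 12/(12·0.002) = 500 ⇒ n ≥ 22.3607, so the smallest n is 23.

23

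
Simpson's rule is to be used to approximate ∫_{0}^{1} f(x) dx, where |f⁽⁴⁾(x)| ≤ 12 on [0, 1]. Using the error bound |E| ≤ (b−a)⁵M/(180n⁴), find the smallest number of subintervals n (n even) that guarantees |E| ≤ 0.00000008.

Need 12/(180n⁴) ≤ 0.00000008.
n⁴ ≥ 12/(180·0.00000008) = 833333 ⇒ n ≥ 30.2138, so the smallest even n is 32. (n must be even for Simpson's rule.)

32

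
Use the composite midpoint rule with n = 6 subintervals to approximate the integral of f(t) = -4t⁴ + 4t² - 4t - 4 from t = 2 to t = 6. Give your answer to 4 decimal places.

h = (6 − 2)/6 = 0.666667.
Midpoints m₁,…,m₆ = 2.333333, 3, 3.666667, 4.333333, 5, 5.666667.
f(m₁)=-110.123457, f(m₂)=-304, f(m₃)=-687.901235, f(m₄)=-1356.641975, f(m₅)=-2424, f(m₆)=-4022.716049.
h·[f(m₁) + f(m₂) + f(m₃) + f(m₄) + f(m₅) + f(m₆)] = 0.666667·(-8905.382716) = -5936.9218.

-5936.9218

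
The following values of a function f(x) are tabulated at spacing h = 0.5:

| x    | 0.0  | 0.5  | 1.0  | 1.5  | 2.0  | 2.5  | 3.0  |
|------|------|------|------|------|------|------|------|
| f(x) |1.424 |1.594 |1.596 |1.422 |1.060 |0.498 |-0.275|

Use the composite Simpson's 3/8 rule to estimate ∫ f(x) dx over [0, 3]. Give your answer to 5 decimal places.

h = 0.5, n = 6.
(3h/8)·[y₀ + 3y₁ + 3y₂ + 2y₃ + 3y₄ + 3y₅ + y₆] = 0.1875·(18.237) = 3.41944.

3.41944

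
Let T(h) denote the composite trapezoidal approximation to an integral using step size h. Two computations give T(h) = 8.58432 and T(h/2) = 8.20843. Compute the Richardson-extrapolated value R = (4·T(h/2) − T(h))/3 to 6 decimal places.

8.083133

R = (4·T(h/2) − T(h)) / 3 = (4·8.20843 − 8.58432)/3 = (24.24940)/3 = 8.083133.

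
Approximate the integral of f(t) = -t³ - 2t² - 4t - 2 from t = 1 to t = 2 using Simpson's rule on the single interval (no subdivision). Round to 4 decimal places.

S = (b−a)/6 · [f(1) + 4f(1.5) + f(2)] = 0.166667·[(-9) + 4·(-15.875) + (-26)] = -16.4167.

-16.4167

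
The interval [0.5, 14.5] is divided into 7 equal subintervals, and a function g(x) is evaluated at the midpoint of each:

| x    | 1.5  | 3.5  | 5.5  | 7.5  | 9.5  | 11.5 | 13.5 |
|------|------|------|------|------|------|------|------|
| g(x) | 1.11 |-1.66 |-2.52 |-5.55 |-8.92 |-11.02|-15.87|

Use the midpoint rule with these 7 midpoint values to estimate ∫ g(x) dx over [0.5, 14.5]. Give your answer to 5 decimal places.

h = 2, n = 7.
h·[y(m₁) + y(m₂) + y(m₃) + y(m₄) + y(m₅) + y(m₆) + y(m₇)] = 2·(-44.43) = -88.86000.

-88.86000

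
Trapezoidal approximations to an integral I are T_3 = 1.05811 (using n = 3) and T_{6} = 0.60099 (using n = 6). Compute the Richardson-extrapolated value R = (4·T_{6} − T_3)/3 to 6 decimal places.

0.448617

R = (4·T_{6} − T_3) / 3 = (4·0.60099 − 1.05811)/3 = (1.34585)/3 = 0.448617.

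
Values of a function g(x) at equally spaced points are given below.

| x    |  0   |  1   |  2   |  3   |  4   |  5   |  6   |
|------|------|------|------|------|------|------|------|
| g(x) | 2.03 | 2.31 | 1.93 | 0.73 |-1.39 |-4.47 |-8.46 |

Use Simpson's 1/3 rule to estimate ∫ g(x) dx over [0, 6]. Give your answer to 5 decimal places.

-3.69000

h = 1, n = 6.
(h/3)·[y₀ + 4y₁ + 2y₂ + 4y₃ + 2y₄ + 4y₅ + y₆] = 0.333333·(-11.07) = -3.69000.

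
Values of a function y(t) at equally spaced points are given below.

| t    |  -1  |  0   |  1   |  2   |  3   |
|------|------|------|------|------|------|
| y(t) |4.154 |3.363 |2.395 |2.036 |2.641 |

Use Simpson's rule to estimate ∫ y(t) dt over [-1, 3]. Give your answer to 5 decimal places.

11.06033

h = 1, n = 4.
(h/3)·[y₀ + 4y₁ + 2y₂ + 4y₃ + y₄] = 0.333333·(33.181) = 11.06033.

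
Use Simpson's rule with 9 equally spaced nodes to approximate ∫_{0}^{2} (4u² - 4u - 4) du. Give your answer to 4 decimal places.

h = (2 − 0)/8 = 0.25.
Nodes u₀,…,u₈ = 0, 0.25, 0.5, 0.75, 1, 1.25, 1.5, 1.75, 2.
f(u) = 4u² - 4u - 4: f₀=-4, f₁=-4.75, f₂=-5, f₃=-4.75, f₄=-4, f₅=-2.75, f₆=-1, f₇=1.25, f₈=4.
(h/3)·[f₀ + 4f₁ + 2f₂ + 4f₃ + 2f₄ + 4f₅ + 2f₆ + 4f₇ + f₈] = 0.083333·(-64) = -5.3333.

-5.3333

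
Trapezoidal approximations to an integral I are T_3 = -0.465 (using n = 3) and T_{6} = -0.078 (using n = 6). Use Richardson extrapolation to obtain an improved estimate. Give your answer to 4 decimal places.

0.0510

R = (4·T_{6} − T_3) / 3 = (4·(-0.078) − (-0.465))/3 = (0.153)/3 = 0.0510.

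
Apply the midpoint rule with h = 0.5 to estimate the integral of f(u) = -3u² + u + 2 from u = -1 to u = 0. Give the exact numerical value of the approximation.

0.5625

h = (0 − (-1))/2 = 0.5.
Midpoints m₁,…,m₂ = -0.75, -0.25.
f(m₁)=-0.4375, f(m₂)=1.5625.
h·[f(m₁) + f(m₂)] = 0.5·(1.125) = 0.5625.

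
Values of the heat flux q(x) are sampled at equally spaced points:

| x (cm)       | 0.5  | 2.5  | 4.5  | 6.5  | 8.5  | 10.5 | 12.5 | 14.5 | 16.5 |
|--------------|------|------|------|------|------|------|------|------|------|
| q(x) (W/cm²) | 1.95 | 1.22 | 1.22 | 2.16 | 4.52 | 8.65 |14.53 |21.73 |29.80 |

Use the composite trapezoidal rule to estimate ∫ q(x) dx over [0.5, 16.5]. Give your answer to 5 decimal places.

139.81000

h = 2, n = 8.
(h/2)·[y₀ + 2y₁ + 2y₂ + 2y₃ + 2y₄ + 2y₅ + 2y₆ + 2y₇ + y₈] = 1·(139.81) = 139.81000.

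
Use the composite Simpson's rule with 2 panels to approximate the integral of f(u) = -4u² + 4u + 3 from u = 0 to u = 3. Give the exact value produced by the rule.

-9

h = (3 − 0)/2 = 1.5.
Nodes u₀,…,u₂ = 0, 1.5, 3.
f(u) = -4u² + 4u + 3: f₀=3, f₁=0, f₂=-21.
(h/3)·[f₀ + 4f₁ + f₂] = 0.5·(-18) = -9.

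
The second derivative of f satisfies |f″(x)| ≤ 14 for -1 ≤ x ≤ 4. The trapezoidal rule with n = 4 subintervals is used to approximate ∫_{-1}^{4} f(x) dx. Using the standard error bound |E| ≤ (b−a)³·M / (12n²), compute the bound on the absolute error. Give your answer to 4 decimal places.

9.1146

|E| ≤ (5)³·14 / (12·4²) = 1750/192 = 9.1146.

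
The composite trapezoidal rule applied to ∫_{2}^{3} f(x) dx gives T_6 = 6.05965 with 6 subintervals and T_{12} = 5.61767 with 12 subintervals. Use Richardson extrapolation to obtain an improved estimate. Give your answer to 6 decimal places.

5.470343

R = (4·T_{12} − T_6) / 3 = (4·5.61767 − 6.05965)/3 = (16.41103)/3 = 5.470343.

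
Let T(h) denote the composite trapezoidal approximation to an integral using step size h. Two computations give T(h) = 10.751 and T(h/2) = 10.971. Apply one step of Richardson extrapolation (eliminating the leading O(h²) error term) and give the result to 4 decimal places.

11.0443

R = (4·T(h/2) − T(h)) / 3 = (4·10.971 − 10.751)/3 = (33.133)/3 = 11.0443.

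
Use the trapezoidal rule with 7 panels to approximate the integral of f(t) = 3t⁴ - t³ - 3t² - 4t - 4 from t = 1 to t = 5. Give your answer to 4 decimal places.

h = (5 − 1)/7 = 0.571429.
Nodes t₀,…,t₇ = 1, 1.571429, 2.142857, 2.714286, 3.285714, 3.857143, 4.428571, 5.
f(t) = 3t⁴ - t³ - 3t² - 4t - 4: f₀=-9, f₁=-3.280716, f₂=27.068305, f₃=105.877135, f₄=264.652645, f₅=542.578509, f₆=986.515202, f₇=1651.
(h/2)·[f₀ + 2f₁ + 2f₂ + 2f₃ + 2f₄ + 2f₅ + 2f₆ + f₇] = 0.285714·(5488.822157) = 1568.2349.

1568.2349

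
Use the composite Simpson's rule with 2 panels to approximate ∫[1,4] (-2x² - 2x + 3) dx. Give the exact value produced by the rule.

-48

h = (4 − 1)/2 = 1.5.
Nodes x₀,…,x₂ = 1, 2.5, 4.
f(x) = -2x² - 2x + 3: f₀=-1, f₁=-14.5, f₂=-37.
(h/3)·[f₀ + 4f₁ + f₂] = 0.5·(-96) = -48.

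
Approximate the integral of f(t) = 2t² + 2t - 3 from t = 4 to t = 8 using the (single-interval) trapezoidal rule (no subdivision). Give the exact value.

356

T = (b−a)/2 · [f(4) + f(8)] = 2·[37 + 141] = 356.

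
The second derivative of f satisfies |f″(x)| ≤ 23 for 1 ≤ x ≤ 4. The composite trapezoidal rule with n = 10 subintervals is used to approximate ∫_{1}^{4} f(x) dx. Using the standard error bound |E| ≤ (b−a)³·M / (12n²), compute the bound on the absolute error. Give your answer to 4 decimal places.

|E| ≤ (3)³·23 / (12·10²) = 621/1200 = 0.5175.

0.5175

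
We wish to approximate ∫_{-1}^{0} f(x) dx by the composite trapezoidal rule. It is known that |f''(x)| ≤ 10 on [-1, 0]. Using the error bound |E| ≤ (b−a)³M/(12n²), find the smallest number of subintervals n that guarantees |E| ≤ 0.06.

4

Need 10/(12n²) ≤ 0.06.
n² ≥ 10/(12·0.06) = 13.8889 ⇒ n ≥ 3.7268, so the smallest n is 4.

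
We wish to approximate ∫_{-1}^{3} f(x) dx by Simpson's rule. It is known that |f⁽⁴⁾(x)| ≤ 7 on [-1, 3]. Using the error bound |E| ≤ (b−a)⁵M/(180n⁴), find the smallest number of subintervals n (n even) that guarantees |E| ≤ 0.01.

8

Need 7168/(180n⁴) ≤ 0.01.
n⁴ ≥ 7168/(180·0.01) = 3982.22 ⇒ n ≥ 7.9439, so the smallest even n is 8. (n must be even for Simpson's rule.)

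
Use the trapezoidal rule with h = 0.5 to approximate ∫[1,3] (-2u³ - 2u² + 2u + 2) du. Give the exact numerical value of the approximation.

h = (3 − 1)/4 = 0.5.
Nodes u₀,…,u₄ = 1, 1.5, 2, 2.5, 3.
f(u) = -2u³ - 2u² + 2u + 2: f₀=0, f₁=-6.25, f₂=-18, f₃=-36.75, f₄=-64.
(h/2)·[f₀ + 2f₁ + 2f₂ + 2f₃ + f₄] = 0.25·(-186) = -46.5.

-46.5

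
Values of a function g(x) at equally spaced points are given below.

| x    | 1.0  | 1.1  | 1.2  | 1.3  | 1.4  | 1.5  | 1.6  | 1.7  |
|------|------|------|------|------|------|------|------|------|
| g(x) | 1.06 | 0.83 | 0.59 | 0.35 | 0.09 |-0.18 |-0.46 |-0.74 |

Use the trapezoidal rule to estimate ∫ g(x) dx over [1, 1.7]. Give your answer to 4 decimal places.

0.1380

h = 0.1, n = 7.
(h/2)·[y₀ + 2y₁ + 2y₂ + 2y₃ + 2y₄ + 2y₅ + 2y₆ + y₇] = 0.05·(2.76) = 0.1380.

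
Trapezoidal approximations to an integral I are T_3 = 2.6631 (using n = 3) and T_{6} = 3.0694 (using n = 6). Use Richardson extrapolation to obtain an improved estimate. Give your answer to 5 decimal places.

R = (4·T_{6} − T_3) / 3 = (4·3.0694 − 2.6631)/3 = (9.6145)/3 = 3.20483.

3.20483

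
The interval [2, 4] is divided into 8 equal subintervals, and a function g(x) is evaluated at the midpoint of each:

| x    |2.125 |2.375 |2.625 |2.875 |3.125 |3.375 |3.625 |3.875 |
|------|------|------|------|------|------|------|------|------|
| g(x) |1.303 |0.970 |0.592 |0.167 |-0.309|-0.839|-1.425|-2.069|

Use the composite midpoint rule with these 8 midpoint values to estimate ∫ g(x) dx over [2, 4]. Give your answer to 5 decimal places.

h = 0.25, n = 8.
h·[y(m₁) + y(m₂) + y(m₃) + y(m₄) + y(m₅) + y(m₆) + y(m₇) + y(m₈)] = 0.25·(-1.610) = -0.40250.

-0.40250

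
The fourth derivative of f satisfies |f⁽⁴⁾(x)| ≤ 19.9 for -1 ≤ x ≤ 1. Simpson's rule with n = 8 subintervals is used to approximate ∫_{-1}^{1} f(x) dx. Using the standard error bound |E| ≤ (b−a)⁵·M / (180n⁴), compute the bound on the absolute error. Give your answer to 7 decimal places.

|E| ≤ (2)⁵·19.9 / (180·8⁴) = 636.8/737280 = 0.0008637.

0.0008637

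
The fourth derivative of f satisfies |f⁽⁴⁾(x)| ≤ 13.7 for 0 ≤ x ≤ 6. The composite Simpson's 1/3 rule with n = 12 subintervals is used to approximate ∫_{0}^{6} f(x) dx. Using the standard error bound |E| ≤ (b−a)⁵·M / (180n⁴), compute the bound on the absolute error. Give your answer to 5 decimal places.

|E| ≤ (6)⁵·13.7 / (180·12⁴) = 106531.2/3732480 = 0.02854.

0.02854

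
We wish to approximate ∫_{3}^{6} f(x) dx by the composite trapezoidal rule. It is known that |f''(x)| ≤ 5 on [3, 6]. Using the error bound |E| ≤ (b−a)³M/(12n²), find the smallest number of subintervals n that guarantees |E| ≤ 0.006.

Need 135/(12n²) ≤ 0.006.
n² ≥ 135/(12·0.006) = 1875 ⇒ n ≥ 43.3013, so the smallest n is 44.

44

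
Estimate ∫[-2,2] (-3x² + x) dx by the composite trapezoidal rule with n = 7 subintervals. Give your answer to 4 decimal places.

-16.6531

h = (2 − (-2))/7 = 0.571429.
Nodes x₀,…,x₇ = -2, -1.428571, -0.857143, -0.285714, 0.285714, 0.857143, 1.428571, 2.
f(x) = -3x² + x: f₀=-14, f₁=-7.551020, f₂=-3.061224, f₃=-0.530612, f₄=0.040816, f₅=-1.346939, f₆=-4.693878, f₇=-10.
(h/2)·[f₀ + 2f₁ + 2f₂ + 2f₃ + 2f₄ + 2f₅ + 2f₆ + f₇] = 0.285714·(-58.285714) = -16.6531.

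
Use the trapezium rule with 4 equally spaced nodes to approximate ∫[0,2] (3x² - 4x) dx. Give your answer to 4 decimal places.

h = (2 − 0)/3 = 0.666667.
Nodes x₀,…,x₃ = 0, 0.666667, 1.333333, 2.
f(x) = 3x² - 4x: f₀=0, f₁=-1.333333, f₂=0, f₃=4.
(h/2)·[f₀ + 2f₁ + 2f₂ + f₃] = 0.333333·(1.333333) = 0.4444.

0.4444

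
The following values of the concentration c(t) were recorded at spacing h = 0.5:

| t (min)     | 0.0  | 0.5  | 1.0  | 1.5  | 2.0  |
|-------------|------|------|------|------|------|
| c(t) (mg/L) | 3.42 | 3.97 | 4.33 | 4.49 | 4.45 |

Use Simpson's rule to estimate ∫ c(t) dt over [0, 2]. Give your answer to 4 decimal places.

h = 0.5, n = 4.
(h/3)·[y₀ + 4y₁ + 2y₂ + 4y₃ + y₄] = 0.166667·(50.37) = 8.3950.

8.3950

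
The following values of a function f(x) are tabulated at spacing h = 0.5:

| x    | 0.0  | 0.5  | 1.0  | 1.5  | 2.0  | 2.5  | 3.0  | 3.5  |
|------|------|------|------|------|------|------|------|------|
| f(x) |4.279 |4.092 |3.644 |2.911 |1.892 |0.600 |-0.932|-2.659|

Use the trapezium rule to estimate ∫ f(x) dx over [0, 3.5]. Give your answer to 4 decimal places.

6.5085

h = 0.5, n = 7.
(h/2)·[y₀ + 2y₁ + 2y₂ + 2y₃ + 2y₄ + 2y₅ + 2y₆ + y₇] = 0.25·(26.034) = 6.5085.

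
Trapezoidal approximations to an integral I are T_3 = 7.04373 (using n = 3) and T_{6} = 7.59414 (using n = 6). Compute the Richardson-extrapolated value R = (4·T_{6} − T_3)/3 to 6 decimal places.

7.777610

R = (4·T_{6} − T_3) / 3 = (4·7.59414 − 7.04373)/3 = (23.33283)/3 = 7.777610.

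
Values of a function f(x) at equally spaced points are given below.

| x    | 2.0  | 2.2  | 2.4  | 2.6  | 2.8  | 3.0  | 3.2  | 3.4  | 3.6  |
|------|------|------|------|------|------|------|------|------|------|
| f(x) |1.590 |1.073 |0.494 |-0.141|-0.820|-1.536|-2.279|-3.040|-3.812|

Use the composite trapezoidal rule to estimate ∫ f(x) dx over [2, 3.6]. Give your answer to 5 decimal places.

h = 0.2, n = 8.
(h/2)·[y₀ + 2y₁ + 2y₂ + 2y₃ + 2y₄ + 2y₅ + 2y₆ + 2y₇ + y₈] = 0.1·(-14.720) = -1.47200.

-1.47200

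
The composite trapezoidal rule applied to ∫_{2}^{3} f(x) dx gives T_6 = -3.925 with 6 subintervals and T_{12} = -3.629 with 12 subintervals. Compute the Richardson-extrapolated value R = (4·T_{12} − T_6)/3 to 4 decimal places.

R = (4·T_{12} − T_6) / 3 = (4·(-3.629) − (-3.925))/3 = (-10.591)/3 = -3.5303.

-3.5303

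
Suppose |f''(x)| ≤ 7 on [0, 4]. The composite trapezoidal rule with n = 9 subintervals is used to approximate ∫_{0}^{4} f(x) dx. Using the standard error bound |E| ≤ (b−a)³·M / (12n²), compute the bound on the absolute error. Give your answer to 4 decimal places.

0.4609

|E| ≤ (4)³·7 / (12·9²) = 448/972 = 0.4609.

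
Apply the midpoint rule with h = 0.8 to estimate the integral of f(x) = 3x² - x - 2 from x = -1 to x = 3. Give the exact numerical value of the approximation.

h = (3 − (-1))/5 = 0.8.
Midpoints m₁,…,m₅ = -0.6, 0.2, 1, 1.8, 2.6.
f(m₁)=-0.32, f(m₂)=-2.08, f(m₃)=0, f(m₄)=5.92, f(m₅)=15.68.
h·[f(m₁) + f(m₂) + f(m₃) + f(m₄) + f(m₅)] = 0.8·(19.2) = 15.36.

15.36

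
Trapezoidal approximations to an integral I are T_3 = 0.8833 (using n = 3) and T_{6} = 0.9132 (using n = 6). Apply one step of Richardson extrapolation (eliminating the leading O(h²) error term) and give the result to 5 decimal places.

0.92317

R = (4·T_{6} − T_3) / 3 = (4·0.9132 − 0.8833)/3 = (2.7695)/3 = 0.92317.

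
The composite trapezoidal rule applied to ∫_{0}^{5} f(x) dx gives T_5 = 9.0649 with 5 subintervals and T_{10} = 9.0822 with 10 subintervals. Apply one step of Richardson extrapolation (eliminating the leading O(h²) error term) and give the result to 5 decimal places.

R = (4·T_{10} − T_5) / 3 = (4·9.0822 − 9.0649)/3 = (27.2639)/3 = 9.08797.

9.08797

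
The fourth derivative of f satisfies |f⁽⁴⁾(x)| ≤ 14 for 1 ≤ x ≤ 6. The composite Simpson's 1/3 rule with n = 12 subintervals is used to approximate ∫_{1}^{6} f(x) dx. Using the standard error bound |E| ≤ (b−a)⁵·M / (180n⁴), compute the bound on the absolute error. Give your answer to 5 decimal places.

0.01172

|E| ≤ (5)⁵·14 / (180·12⁴) = 43750/3732480 = 0.01172.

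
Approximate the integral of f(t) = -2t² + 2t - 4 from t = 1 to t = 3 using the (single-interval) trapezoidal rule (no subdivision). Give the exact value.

-20

T = (b−a)/2 · [f(1) + f(3)] = 1·[(-4) + (-16)] = -20.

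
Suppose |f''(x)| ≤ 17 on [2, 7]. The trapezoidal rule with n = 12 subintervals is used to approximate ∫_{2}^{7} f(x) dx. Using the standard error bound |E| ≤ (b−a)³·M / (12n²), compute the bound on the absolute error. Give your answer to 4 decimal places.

|E| ≤ (5)³·17 / (12·12²) = 2125/1728 = 1.2297.

1.2297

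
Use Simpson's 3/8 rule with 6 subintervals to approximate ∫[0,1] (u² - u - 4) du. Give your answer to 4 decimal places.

-4.1667

h = (1 − 0)/6 = 0.166667.
Nodes u₀,…,u₆ = 0, 0.166667, 0.333333, 0.5, 0.666667, 0.833333, 1.
f(u) = u² - u - 4: f₀=-4, f₁=-4.138889, f₂=-4.222222, f₃=-4.25, f₄=-4.222222, f₅=-4.138889, f₆=-4.
(3h/8)·[f₀ + 3f₁ + 3f₂ + 2f₃ + 3f₄ + 3f₅ + f₆] = 0.0625·(-66.666667) = -4.1667.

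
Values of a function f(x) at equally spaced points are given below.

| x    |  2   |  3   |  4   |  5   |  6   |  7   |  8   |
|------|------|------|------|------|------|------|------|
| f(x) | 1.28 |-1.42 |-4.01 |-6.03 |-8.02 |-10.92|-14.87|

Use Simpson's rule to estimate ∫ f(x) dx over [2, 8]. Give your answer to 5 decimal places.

h = 1, n = 6.
(h/3)·[y₀ + 4y₁ + 2y₂ + 4y₃ + 2y₄ + 4y₅ + y₆] = 0.333333·(-111.13) = -37.04333.

-37.04333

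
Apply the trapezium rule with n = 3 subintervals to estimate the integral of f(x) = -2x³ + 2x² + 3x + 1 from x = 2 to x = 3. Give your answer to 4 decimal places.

h = (3 − 2)/3 = 0.333333.
Nodes x₀,…,x₃ = 2, 2.333333, 2.666667, 3.
f(x) = -2x³ + 2x² + 3x + 1: f₀=-1, f₁=-6.518519, f₂=-14.703704, f₃=-26.
(h/2)·[f₀ + 2f₁ + 2f₂ + f₃] = 0.166667·(-69.444444) = -11.5741.

-11.5741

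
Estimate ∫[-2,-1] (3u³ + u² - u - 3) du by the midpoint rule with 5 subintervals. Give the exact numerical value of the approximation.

h = (-1 − (-2))/5 = 0.2.
Midpoints m₁,…,m₅ = -1.9, -1.7, -1.5, -1.3, -1.1.
f(m₁)=-18.067, f(m₂)=-13.149, f(m₃)=-9.375, f(m₄)=-6.601, f(m₅)=-4.683.
h·[f(m₁) + f(m₂) + f(m₃) + f(m₄) + f(m₅)] = 0.2·(-51.875) = -10.375.

-10.375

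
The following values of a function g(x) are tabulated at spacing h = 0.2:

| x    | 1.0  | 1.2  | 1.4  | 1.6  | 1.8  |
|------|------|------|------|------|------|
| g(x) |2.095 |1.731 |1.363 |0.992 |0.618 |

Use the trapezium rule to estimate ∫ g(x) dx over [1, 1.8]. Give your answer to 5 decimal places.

h = 0.2, n = 4.
(h/2)·[y₀ + 2y₁ + 2y₂ + 2y₃ + y₄] = 0.1·(10.885) = 1.08850.

1.08850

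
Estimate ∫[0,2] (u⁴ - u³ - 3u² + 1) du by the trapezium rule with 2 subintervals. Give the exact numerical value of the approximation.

-3

h = (2 − 0)/2 = 1.
Nodes u₀,…,u₂ = 0, 1, 2.
f(u) = u⁴ - u³ - 3u² + 1: f₀=1, f₁=-2, f₂=-3.
(h/2)·[f₀ + 2f₁ + f₂] = 0.5·(-6) = -3.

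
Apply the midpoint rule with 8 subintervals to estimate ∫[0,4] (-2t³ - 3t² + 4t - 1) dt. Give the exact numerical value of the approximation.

h = (4 − 0)/8 = 0.5.
Midpoints m₁,…,m₈ = 0.25, 0.75, 1.25, 1.75, 2.25, 2.75, 3.25, 3.75.
f(m₁)=-0.21875, f(m₂)=-0.53125, f(m₃)=-4.59375, f(m₄)=-13.90625, f(m₅)=-29.96875, f(m₆)=-54.28125, f(m₇)=-88.34375, f(m₈)=-133.65625.
h·[f(m₁) + f(m₂) + f(m₃) + f(m₄) + f(m₅) + f(m₆) + f(m₇) + f(m₈)] = 0.5·(-325.5) = -162.75.

-162.75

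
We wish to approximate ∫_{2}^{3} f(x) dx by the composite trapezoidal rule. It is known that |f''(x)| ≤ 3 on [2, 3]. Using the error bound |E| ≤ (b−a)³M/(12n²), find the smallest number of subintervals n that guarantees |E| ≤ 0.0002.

Need 3/(12n²) ≤ 0.0002.
n² ≥ 3/(12·0.0002) = 1250 ⇒ n ≥ 35.3553, so the smallest n is 36.

36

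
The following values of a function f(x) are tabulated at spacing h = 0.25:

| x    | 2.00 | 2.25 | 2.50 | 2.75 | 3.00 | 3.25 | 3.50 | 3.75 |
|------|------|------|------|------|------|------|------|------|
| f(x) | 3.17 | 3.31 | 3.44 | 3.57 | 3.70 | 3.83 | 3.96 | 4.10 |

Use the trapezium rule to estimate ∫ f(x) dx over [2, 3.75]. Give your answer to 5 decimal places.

6.36125

h = 0.25, n = 7.
(h/2)·[y₀ + 2y₁ + 2y₂ + 2y₃ + 2y₄ + 2y₅ + 2y₆ + y₇] = 0.125·(50.89) = 6.36125.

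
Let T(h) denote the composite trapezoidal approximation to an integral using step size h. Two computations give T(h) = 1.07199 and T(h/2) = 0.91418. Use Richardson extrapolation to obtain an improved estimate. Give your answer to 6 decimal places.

0.861577

R = (4·T(h/2) − T(h)) / 3 = (4·0.91418 − 1.07199)/3 = (2.58473)/3 = 0.861577.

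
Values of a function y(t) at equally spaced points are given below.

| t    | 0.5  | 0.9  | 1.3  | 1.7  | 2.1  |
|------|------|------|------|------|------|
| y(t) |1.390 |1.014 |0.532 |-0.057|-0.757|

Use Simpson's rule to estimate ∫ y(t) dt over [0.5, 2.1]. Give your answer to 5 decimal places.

0.73667

h = 0.4, n = 4.
(h/3)·[y₀ + 4y₁ + 2y₂ + 4y₃ + y₄] = 0.133333·(5.525) = 0.73667.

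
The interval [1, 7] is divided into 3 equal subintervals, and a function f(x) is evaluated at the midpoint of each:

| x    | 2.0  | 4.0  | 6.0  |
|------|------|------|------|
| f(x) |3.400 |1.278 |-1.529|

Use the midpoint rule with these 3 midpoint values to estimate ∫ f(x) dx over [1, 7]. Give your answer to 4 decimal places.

h = 2, n = 3.
h·[y(m₁) + y(m₂) + y(m₃)] = 2·(3.149) = 6.2980.

6.2980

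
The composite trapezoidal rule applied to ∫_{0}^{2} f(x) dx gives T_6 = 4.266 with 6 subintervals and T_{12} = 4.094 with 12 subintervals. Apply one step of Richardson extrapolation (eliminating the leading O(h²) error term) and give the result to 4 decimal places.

4.0367

R = (4·T_{12} − T_6) / 3 = (4·4.094 − 4.266)/3 = (12.110)/3 = 4.0367.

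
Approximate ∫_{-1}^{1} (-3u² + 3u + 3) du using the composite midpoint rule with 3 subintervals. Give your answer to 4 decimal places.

h = (1 − (-1))/3 = 0.666667.
Midpoints m₁,…,m₃ = -0.666667, 0, 0.666667.
f(m₁)=-0.333333, f(m₂)=3, f(m₃)=3.666667.
h·[f(m₁) + f(m₂) + f(m₃)] = 0.666667·(6.333333) = 4.2222.

4.2222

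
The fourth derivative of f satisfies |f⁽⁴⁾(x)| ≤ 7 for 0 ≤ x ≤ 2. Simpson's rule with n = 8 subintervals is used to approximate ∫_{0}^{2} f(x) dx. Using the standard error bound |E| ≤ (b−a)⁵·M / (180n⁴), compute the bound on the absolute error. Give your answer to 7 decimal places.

0.0003038

|E| ≤ (2)⁵·7 / (180·8⁴) = 224/737280 = 0.0003038.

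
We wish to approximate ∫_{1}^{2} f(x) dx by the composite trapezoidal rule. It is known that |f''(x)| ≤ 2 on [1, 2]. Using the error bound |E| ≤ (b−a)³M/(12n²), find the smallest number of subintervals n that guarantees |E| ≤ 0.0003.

Need 2/(12n²) ≤ 0.0003.
n² ≥ 2/(12·0.0003) = 555.556 ⇒ n ≥ 23.5702, so the smallest n is 24.

24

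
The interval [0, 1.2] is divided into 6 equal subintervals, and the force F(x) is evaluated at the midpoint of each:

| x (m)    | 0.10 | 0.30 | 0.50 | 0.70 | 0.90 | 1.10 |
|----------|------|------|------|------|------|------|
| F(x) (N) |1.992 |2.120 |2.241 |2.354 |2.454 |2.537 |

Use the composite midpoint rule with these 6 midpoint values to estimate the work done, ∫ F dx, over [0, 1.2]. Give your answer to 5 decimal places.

2.73960

h = 0.2, n = 6.
h·[y(m₁) + y(m₂) + y(m₃) + y(m₄) + y(m₅) + y(m₆)] = 0.2·(13.698) = 2.73960.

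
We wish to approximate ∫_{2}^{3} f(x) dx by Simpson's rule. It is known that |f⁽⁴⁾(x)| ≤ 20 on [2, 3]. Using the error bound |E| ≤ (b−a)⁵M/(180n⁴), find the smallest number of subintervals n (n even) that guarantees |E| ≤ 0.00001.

12

Need 20/(180n⁴) ≤ 0.00001.
n⁴ ≥ 20/(180·0.00001) = 11111.1 ⇒ n ≥ 10.2669, so the smallest even n is 12. (n must be even for Simpson's rule.)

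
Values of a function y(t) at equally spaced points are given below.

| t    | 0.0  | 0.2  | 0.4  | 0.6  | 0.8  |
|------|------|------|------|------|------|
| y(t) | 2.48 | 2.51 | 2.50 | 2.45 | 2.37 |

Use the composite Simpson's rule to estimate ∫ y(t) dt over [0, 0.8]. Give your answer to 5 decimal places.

1.97933

h = 0.2, n = 4.
(h/3)·[y₀ + 4y₁ + 2y₂ + 4y₃ + y₄] = 0.066667·(29.69) = 1.97933.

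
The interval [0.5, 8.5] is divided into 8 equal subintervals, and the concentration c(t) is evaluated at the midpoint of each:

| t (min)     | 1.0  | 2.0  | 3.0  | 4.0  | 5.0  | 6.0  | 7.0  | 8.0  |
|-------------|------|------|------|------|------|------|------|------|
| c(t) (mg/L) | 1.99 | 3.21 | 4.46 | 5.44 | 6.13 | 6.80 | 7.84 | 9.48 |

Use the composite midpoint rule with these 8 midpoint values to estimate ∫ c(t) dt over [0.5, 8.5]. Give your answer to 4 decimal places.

45.3500

h = 1, n = 8.
h·[y(m₁) + y(m₂) + y(m₃) + y(m₄) + y(m₅) + y(m₆) + y(m₇) + y(m₈)] = 1·(45.35) = 45.3500.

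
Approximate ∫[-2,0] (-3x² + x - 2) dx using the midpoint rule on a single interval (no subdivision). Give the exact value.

-12

M = (b−a)·f(-1) = 2·(-6) = -12.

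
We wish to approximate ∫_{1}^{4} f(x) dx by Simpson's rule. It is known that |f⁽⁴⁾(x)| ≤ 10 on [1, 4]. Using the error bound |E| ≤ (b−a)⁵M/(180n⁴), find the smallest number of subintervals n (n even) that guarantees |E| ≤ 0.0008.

Need 2430/(180n⁴) ≤ 0.0008.
n⁴ ≥ 2430/(180·0.0008) = 16875 ⇒ n ≥ 11.3975, so the smallest even n is 12. (n must be even for Simpson's rule.)

12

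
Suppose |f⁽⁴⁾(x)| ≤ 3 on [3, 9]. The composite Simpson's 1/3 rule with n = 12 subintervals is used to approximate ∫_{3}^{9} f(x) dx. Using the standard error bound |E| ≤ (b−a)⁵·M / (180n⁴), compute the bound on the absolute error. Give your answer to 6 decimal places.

|E| ≤ (6)⁵·3 / (180·12⁴) = 23328/3732480 = 0.006250.

0.006250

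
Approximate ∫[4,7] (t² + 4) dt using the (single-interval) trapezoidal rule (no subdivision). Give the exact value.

109.5

T = (b−a)/2 · [f(4) + f(7)] = 1.5·[20 + 53] = 109.5.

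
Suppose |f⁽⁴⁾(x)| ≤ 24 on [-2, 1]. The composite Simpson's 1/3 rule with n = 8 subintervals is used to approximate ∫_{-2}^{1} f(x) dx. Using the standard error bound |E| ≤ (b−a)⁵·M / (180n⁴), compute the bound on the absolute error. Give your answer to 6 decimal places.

0.007910

|E| ≤ (3)⁵·24 / (180·8⁴) = 5832/737280 = 0.007910.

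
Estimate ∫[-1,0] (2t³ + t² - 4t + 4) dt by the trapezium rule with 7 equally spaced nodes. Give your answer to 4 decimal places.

h = (0 − (-1))/6 = 0.166667.
Nodes t₀,…,t₆ = -1, -0.833333, -0.666667, -0.5, -0.333333, -0.166667, 0.
f(t) = 2t³ + t² - 4t + 4: f₀=7, f₁=6.870370, f₂=6.518519, f₃=6, f₄=5.370370, f₅=4.685185, f₆=4.
(h/2)·[f₀ + 2f₁ + 2f₂ + 2f₃ + 2f₄ + 2f₅ + f₆] = 0.083333·(69.888889) = 5.8241.

5.8241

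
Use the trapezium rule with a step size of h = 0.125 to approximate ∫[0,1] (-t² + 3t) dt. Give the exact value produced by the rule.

1.1640625

h = (1 − 0)/8 = 0.125.
Nodes t₀,…,t₈ = 0, 0.125, 0.25, 0.375, 0.5, 0.625, 0.75, 0.875, 1.
f(t) = -t² + 3t: f₀=0, f₁=0.359375, f₂=0.6875, f₃=0.984375, f₄=1.25, f₅=1.484375, f₆=1.6875, f₇=1.859375, f₈=2.
(h/2)·[f₀ + 2f₁ + 2f₂ + 2f₃ + 2f₄ + 2f₅ + 2f₆ + 2f₇ + f₈] = 0.0625·(18.625) = 1.1640625.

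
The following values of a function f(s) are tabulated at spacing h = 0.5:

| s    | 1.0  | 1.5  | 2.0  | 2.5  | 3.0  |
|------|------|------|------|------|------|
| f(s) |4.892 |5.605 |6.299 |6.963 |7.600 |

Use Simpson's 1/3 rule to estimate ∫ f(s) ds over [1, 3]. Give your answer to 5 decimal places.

h = 0.5, n = 4.
(h/3)·[y₀ + 4y₁ + 2y₂ + 4y₃ + y₄] = 0.166667·(75.362) = 12.56033.

12.56033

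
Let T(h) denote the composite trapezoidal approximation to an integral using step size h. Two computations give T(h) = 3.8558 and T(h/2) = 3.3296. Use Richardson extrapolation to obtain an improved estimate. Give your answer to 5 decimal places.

R = (4·T(h/2) − T(h)) / 3 = (4·3.3296 − 3.8558)/3 = (9.4626)/3 = 3.15420.

3.15420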